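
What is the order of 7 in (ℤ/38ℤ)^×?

By Lagrange's theorem, ord_38(7) divides φ(38) = φ(2)·φ(19) = 1·18 = 18 = 2 · 3^2.
Divisors of 18: 1, 2, 3, 6, 9, 18.
Test each divisor d:
7^1 ≡ 7
7^2 ≡ 11
7^3 ≡ 1
The smallest such exponent is 3, so the order of 7 is 3.

3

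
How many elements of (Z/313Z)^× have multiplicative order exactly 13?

φ(313) = 313 − 1 = 312 = 2^3 · 3 · 13.
Since (Z/313Z)^× is cyclic of order 312, the number of elements of order d is φ(d) when d | 312 and 0 otherwise.
13 | 312, and φ(13) = 13 − 1 = 12.

12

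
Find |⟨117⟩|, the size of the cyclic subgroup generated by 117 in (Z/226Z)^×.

Since 117 ∈ (Z/226Z)^×, its order divides φ(226) = φ(2)·φ(113) = 1·112 = 112 = 2^4 · 7.
Divisors of 112: 1, 2, 4, 7, 8, 14, 16, 28, 56, 112.
Evaluate successive powers at the divisors of 112:
117^1 ≡ 117 (mod 226)
117^2 ≡ 129 (mod 226)
117^4 ≡ 143 (mod 226)
117^7 ≡ 225 (mod 226)
117^8 ≡ 109 (mod 226)
117^14 ≡ 1 (mod 226) ✓
The smallest such exponent is 14, so the order of 117 is 14.

14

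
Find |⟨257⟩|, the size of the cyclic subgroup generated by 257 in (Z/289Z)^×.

136

ord(257) | φ(289) = φ(17^2) = 17·(17−1) = 272 = 2^4 · 17.
Divisors of 272: 1, 2, 4, 8, 16, 17, 34, 68, 136, 272.
Evaluate successive powers at the divisors of 272:
257^1 ≡ 257 (mod 289)
257^2 ≡ 157 (mod 289)
257^4 ≡ 84 (mod 289)
257^8 ≡ 120 (mod 289)
257^16 ≡ 239 (mod 289)
257^17 ≡ 155 (mod 289)
257^34 ≡ 38 (mod 289)
257^68 ≡ 288 (mod 289)
257^136 ≡ 1 (mod 289) ✓
Hence ord(257) = 136.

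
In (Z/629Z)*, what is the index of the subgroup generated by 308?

8

By Lagrange's theorem, ord_629(308) divides φ(629) = φ(17·37) = (17−1)·(37−1) = 16·36 = 576 = 2^6 · 3^2.
Divisors of 576: 1, 2, 3, 4, 6, 8, 9, 12, 16, 18, 24, 32, 36, 48, 64, 72, 96, 144, 192, 288, 576.
Test each divisor d:
308^1 ≡ 308
308^2 ≡ 514
308^3 ≡ 433
308^4 ≡ 16
308^6 ≡ 47
308^8 ≡ 256
308^9 ≡ 223
308^12 ≡ 322
308^16 ≡ 120
308^18 ≡ 38
308^24 ≡ 528
308^32 ≡ 562
308^36 ≡ 186
308^48 ≡ 137
308^64 ≡ 86
308^72 ≡ 1
Thus |⟨308⟩| = ord(308) = 72.
Index = |(Z/629Z)^×| / |⟨308⟩| = 576 / 72 = 8.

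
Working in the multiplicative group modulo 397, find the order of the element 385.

198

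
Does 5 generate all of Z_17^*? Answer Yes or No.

Yes

φ(17) = 17 − 1 = 16 = 2^4.
Test 5^(16/q) mod 17 for each prime factor q of 16:
5^8 ≡ 16 (mod 17)  [q = 2: ≢ 1 ✓]
All checks pass, so 5 has order 16 and is a primitive root modulo 17.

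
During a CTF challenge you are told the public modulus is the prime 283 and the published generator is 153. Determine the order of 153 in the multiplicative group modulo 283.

282

ord(153) | φ(283) = 283 − 1 = 282 = 2 · 3 · 47.
Divisors of 282: 1, 2, 3, 6, 47, 94, 141, 282.
Compute 153^d (mod 283) for the divisors d until we hit 1:
153^1 ≡ 153 (mod 283)
153^2 ≡ 203 (mod 283)
153^3 ≡ 212 (mod 283)
153^6 ≡ 230 (mod 283)
153^47 ≡ 239 (mod 283)
153^94 ≡ 238 (mod 283)
153^141 ≡ 282 (mod 283)
153^282 ≡ 1 (mod 283) ✓
The smallest such exponent is 282, so the order of 153 is 282.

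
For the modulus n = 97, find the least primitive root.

5

φ(97) = 97 − 1 = 96 = 2^5 · 3.
g is a primitive root iff g^(96/q) ≢ 1 (mod 97) for each prime q ∈ {2, 3}.
g = 2: 2^48 ≡ 1 — hits 1, so not a primitive root.
g = 3: 3^48 ≡ 1 — hits 1, so not a primitive root.
g = 4: 4^48 ≡ 1 — hits 1, so not a primitive root.
g = 5: 5^48 ≡ 96; 5^32 ≡ 35 — none is 1, so 5 is a primitive root.
So 5 is the smallest generator of (Z/97Z)^×.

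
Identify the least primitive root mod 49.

3

φ(49) = φ(7^2) = 7·(7−1) = 42 = 2 · 3 · 7.
Test candidates g = 2, 3, … against the prime factors q ∈ {2, 3, 7} of φ(49): g is a generator iff g^(42/q) ≢ 1 for every such q.
g = 2: 2^21 ≡ 1 — hits 1, so not a primitive root.
g = 3: 3^21 ≡ 48; 3^14 ≡ 30; 3^6 ≡ 43 — none is 1, so 3 is a primitive root.
Hence the least primitive root of 49 is 3.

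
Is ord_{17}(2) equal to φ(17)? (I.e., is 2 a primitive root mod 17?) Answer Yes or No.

No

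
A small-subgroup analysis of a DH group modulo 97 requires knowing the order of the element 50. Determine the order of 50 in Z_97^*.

ord(50) | φ(97) = 97 − 1 = 96 = 2^5 · 3.
Divisors of 96: 1, 2, 3, 4, 6, 8, 12, 16, 24, 32, 48, 96.
Evaluate successive powers at the divisors of 96:
50^1 ≡ 50 (mod 97)
50^2 ≡ 75 (mod 97)
50^3 ≡ 64 (mod 97)
50^4 ≡ 96 (mod 97)
50^6 ≡ 22 (mod 97)
50^8 ≡ 1 (mod 97) ✓
The smallest such exponent is 8, so the order of 50 is 8.

8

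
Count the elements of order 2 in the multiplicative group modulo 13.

1

φ(13) = 13 − 1 = 12 = 2^2 · 3.
Since (Z/13Z)^× is cyclic of order 12, the number of elements of order d is φ(d) when d | 12 and 0 otherwise.
2 | 12, and φ(2) = 2 − 1 = 1.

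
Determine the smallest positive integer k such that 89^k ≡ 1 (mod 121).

11

The order of 89 must divide φ(121) = φ(11^2) = 11·(11−1) = 110 = 2 · 5 · 11.
Divisors of 110: 1, 2, 5, 10, 11, 22, 55, 110.
Compute 89^d (mod 121) for the divisors d until we hit 1:
89^1 ≡ 89 (mod 121)
89^2 ≡ 56 (mod 121)
89^5 ≡ 78 (mod 121)
89^10 ≡ 34 (mod 121)
89^11 ≡ 1 (mod 121) ✓
The smallest such exponent is 11, so the order of 89 is 11.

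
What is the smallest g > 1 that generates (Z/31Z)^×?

φ(31) = 31 − 1 = 30 = 2 · 3 · 5.
g is a primitive root iff g^(30/q) ≢ 1 (mod 31) for each prime q ∈ {2, 3, 5}.
g = 2: 2^15 ≡ 1 — hits 1, so not a primitive root.
g = 3: 3^15 ≡ 30; 3^10 ≡ 25; 3^6 ≡ 16 — none is 1, so 3 is a primitive root.
Hence the least primitive root of 31 is 3.

3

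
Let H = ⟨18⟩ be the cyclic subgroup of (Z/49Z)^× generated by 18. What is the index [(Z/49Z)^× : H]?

14

By Lagrange's theorem, ord_49(18) divides φ(49) = φ(7^2) = 7·(7−1) = 42 = 2 · 3 · 7.
Divisors of 42: 1, 2, 3, 6, 7, 14, 21, 42.
Test each divisor d:
18^1 ≡ 18 (mod 49)
18^2 ≡ 30 (mod 49)
18^3 ≡ 1 (mod 49) ✓
Thus |⟨18⟩| = ord(18) = 3.
[(Z/49Z)^× : ⟨18⟩] = 42/3 = 14.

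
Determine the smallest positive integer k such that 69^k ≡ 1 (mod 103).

Since 69 ∈ (Z/103Z)^×, its order divides φ(103) = 103 − 1 = 102 = 2 · 3 · 17.
Divisors of 102: 1, 2, 3, 6, 17, 34, 51, 102.
Test each divisor d:
69^1 ≡ 69 (mod 103)
69^2 ≡ 23 (mod 103)
69^3 ≡ 42 (mod 103)
69^6 ≡ 13 (mod 103)
69^17 ≡ 102 (mod 103)
69^34 ≡ 1 (mod 103) ✓
So ord_103(69) = 34.

34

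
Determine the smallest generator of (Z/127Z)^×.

3

φ(127) = 127 − 1 = 126 = 2 · 3^2 · 7.
Test candidates g = 2, 3, … against the prime factors q ∈ {2, 3, 7} of φ(127): g is a generator iff g^(126/q) ≢ 1 for every such q.
g = 2: 2^63 ≡ 1 — hits 1, so not a primitive root.
g = 3: 3^63 ≡ 126; 3^42 ≡ 107; 3^18 ≡ 4 — none is 1, so 3 is a primitive root.
So 3 is the smallest generator of (Z/127Z)^×.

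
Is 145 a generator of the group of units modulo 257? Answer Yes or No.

φ(257) = 257 − 1 = 256 = 2^8.
An element g generates (Z/257Z)^× iff g^(256/q) ≢ 1 (mod 257) for each prime q ∈ {2}.
145^128 ≡ 256 (mod 257)  [q = 2: ≢ 1 ✓]
Every test exponent gives a nontrivial residue, hence 145 generates the full group.

Yes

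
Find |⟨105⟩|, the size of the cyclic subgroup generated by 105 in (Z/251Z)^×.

125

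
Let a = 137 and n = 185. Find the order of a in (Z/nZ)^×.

12

ord(137) | φ(185) = φ(5·37) = (5−1)·(37−1) = 4·36 = 144 = 2^4 · 3^2.
Divisors of 144: 1, 2, 3, 4, 6, 8, 9, 12, 16, 18, 24, 36, 48, 72, 144.
Evaluate successive powers at the divisors of 144:
137^1 ≡ 137 (mod 185)
137^2 ≡ 84 (mod 185)
137^3 ≡ 38 (mod 185)
137^4 ≡ 26 (mod 185)
137^6 ≡ 149 (mod 185)
137^8 ≡ 121 (mod 185)
137^9 ≡ 112 (mod 185)
137^12 ≡ 1 (mod 185) ✓
Hence ord(137) = 12.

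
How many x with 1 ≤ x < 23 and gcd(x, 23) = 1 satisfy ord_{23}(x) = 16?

0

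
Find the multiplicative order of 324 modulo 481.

18

The order of 324 must divide φ(481) = φ(13·37) = (13−1)·(37−1) = 12·36 = 432 = 2^4 · 3^3.
Divisors of 432: 1, 2, 3, 4, 6, 8, 9, 12, 16, 18, 24, 27, 36, 48, 54, 72, 108, 144, 216, 432.
Compute 324^d (mod 481) for the divisors d until we hit 1:
324^1 ≡ 324 (mod 481)
324^2 ≡ 118 (mod 481)
324^3 ≡ 233 (mod 481)
324^4 ≡ 456 (mod 481)
324^6 ≡ 417 (mod 481)
324^8 ≡ 144 (mod 481)
324^9 ≡ 480 (mod 481)
324^12 ≡ 248 (mod 481)
324^16 ≡ 53 (mod 481)
324^18 ≡ 1 (mod 481) ✓
So ord_481(324) = 18.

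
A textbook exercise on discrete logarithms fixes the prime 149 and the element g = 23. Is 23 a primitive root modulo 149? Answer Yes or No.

Yes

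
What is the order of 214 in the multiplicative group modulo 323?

By Lagrange's theorem, ord_323(214) divides φ(323) = φ(17·19) = (17−1)·(19−1) = 16·18 = 288 = 2^5 · 3^2.
Divisors of 288: 1, 2, 3, 4, 6, 8, 9, 12, 16, 18, 24, 32, 36, 48, 72, 96, 144, 288.
Check 214^d mod 323 for each divisor in increasing order:
214^1 ≡ 214 (mod 323)
214^2 ≡ 253 (mod 323)
214^3 ≡ 201 (mod 323)
214^4 ≡ 55 (mod 323)
214^6 ≡ 26 (mod 323)
214^8 ≡ 118 (mod 323)
214^9 ≡ 58 (mod 323)
214^12 ≡ 30 (mod 323)
214^16 ≡ 35 (mod 323)
214^18 ≡ 134 (mod 323)
214^24 ≡ 254 (mod 323)
214^32 ≡ 256 (mod 323)
214^36 ≡ 191 (mod 323)
214^48 ≡ 239 (mod 323)
214^72 ≡ 305 (mod 323)
214^96 ≡ 273 (mod 323)
214^144 ≡ 1 (mod 323) ✓
The smallest such exponent is 144, so the order of 214 is 144.

144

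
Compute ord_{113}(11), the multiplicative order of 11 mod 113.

56

Since 11 ∈ (Z/113Z)^×, its order divides φ(113) = 113 − 1 = 112 = 2^4 · 7.
Divisors of 112: 1, 2, 4, 7, 8, 14, 16, 28, 56, 112.
Check 11^d mod 113 for each divisor in increasing order:
11^1 ≡ 11 (mod 113)
11^2 ≡ 8 (mod 113)
11^4 ≡ 64 (mod 113)
11^7 ≡ 95 (mod 113)
11^8 ≡ 28 (mod 113)
11^14 ≡ 98 (mod 113)
11^16 ≡ 106 (mod 113)
11^28 ≡ 112 (mod 113)
11^56 ≡ 1 (mod 113) ✓
So ord_113(11) = 56.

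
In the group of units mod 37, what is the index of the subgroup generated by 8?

3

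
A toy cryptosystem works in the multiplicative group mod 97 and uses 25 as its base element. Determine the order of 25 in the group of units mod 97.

48

By Lagrange's theorem, ord_97(25) divides φ(97) = 97 − 1 = 96 = 2^5 · 3.
Divisors of 96: 1, 2, 3, 4, 6, 8, 12, 16, 24, 32, 48, 96.
Compute 25^d (mod 97) for the divisors d until we hit 1:
25^1 ≡ 25 (mod 97)
25^2 ≡ 43 (mod 97)
25^3 ≡ 8 (mod 97)
25^4 ≡ 6 (mod 97)
25^6 ≡ 64 (mod 97)
25^8 ≡ 36 (mod 97)
25^12 ≡ 22 (mod 97)
25^16 ≡ 35 (mod 97)
25^24 ≡ 96 (mod 97)
25^32 ≡ 61 (mod 97)
25^48 ≡ 1 (mod 97) ✓
So ord_97(25) = 48.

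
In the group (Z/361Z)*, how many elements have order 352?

0

φ(361) = φ(19^2) = 19·(19−1) = 342 = 2 · 3^2 · 19.
(Z/361Z)^× is cyclic (|G| = 342); a cyclic group of order m has exactly φ(d) elements of each order d | m, and none otherwise.
Since 352 ∤ 342, the count is 0.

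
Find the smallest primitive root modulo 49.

φ(49) = φ(7^2) = 7·(7−1) = 42 = 2 · 3 · 7.
g is a primitive root iff g^(42/q) ≢ 1 (mod 49) for each prime q ∈ {2, 3, 7}.
g = 2: 2^21 ≡ 1 — hits 1, so not a primitive root.
g = 3: 3^21 ≡ 48; 3^14 ≡ 30; 3^6 ≡ 43 — none is 1, so 3 is a primitive root.
Hence the least primitive root of 49 is 3.

3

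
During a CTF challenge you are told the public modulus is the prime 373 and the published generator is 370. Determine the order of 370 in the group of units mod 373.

ord(370) | φ(373) = 373 − 1 = 372 = 2^2 · 3 · 31.
Divisors of 372: 1, 2, 3, 4, 6, 12, 31, 62, 93, 124, 186, 372.
Test each divisor d:
370^1 ≡ 370
370^2 ≡ 9
370^3 ≡ 346
370^4 ≡ 81
370^6 ≡ 356
370^12 ≡ 289
370^31 ≡ 284
370^62 ≡ 88
370^93 ≡ 1
The smallest such exponent is 93, so the order of 370 is 93.

93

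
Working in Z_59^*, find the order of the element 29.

29

The order of 29 must divide φ(59) = 59 − 1 = 58 = 2 · 29.
Divisors of 58: 1, 2, 29, 58.
Check 29^d mod 59 for each divisor in increasing order:
29^1 ≡ 29
29^2 ≡ 15
29^29 ≡ 1
Hence ord(29) = 29.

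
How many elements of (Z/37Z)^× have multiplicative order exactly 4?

φ(37) = 37 − 1 = 36 = 2^2 · 3^2.
Since (Z/37Z)^× is cyclic of order 36, the number of elements of order d is φ(d) when d | 36 and 0 otherwise.
4 = 2^2 divides 36, and φ(4) = 2.

2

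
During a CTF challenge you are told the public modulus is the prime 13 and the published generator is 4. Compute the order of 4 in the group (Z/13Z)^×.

6

Since 4 ∈ (Z/13Z)^×, its order divides φ(13) = 13 − 1 = 12 = 2^2 · 3.
Divisors of 12: 1, 2, 3, 4, 6, 12.
Evaluate successive powers at the divisors of 12:
4^1 ≡ 4 (mod 13)
4^2 ≡ 3 (mod 13)
4^3 ≡ 12 (mod 13)
4^4 ≡ 9 (mod 13)
4^6 ≡ 1 (mod 13) ✓
So ord_13(4) = 6.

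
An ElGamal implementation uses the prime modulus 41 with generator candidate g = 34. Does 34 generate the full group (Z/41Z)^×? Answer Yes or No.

φ(41) = 41 − 1 = 40 = 2^3 · 5.
It suffices to check that the order of 34 is not a proper divisor of 40: compute 34^(40/q) for q ∈ {2, 5}.
34^20 ≡ 40 (mod 41)  [q = 2: ≢ 1 ✓]
34^8 ≡ 37 (mod 41)  [q = 5: ≢ 1 ✓]
None equal 1, so ord_41(34) = 40: 34 is a primitive root.

Yes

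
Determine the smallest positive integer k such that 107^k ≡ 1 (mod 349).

348

Since 107 ∈ (Z/349Z)^×, its order divides φ(349) = 349 − 1 = 348 = 2^2 · 3 · 29.
Divisors of 348: 1, 2, 3, 4, 6, 12, 29, 58, 87, 116, 174, 348.
Evaluate successive powers at the divisors of 348:
107^1 ≡ 107 (mod 349)
107^2 ≡ 281 (mod 349)
107^3 ≡ 53 (mod 349)
107^4 ≡ 87 (mod 349)
107^6 ≡ 17 (mod 349)
107^12 ≡ 289 (mod 349)
107^29 ≡ 24 (mod 349)
107^58 ≡ 227 (mod 349)
107^87 ≡ 213 (mod 349)
107^116 ≡ 226 (mod 349)
107^174 ≡ 348 (mod 349)
107^348 ≡ 1 (mod 349) ✓
So ord_349(107) = 348.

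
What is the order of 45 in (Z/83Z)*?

82

Since 45 ∈ (Z/83Z)^×, its order divides φ(83) = 83 − 1 = 82 = 2 · 41.
Divisors of 82: 1, 2, 41, 82.
Test each divisor d:
45^1 ≡ 45
45^2 ≡ 33
45^41 ≡ 82
45^82 ≡ 1
Therefore the multiplicative order of 45 modulo 83 is 82.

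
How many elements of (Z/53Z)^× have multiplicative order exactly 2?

1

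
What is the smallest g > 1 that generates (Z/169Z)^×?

φ(169) = φ(13^2) = 13·(13−1) = 156 = 2^2 · 3 · 13.
Test candidates g = 2, 3, … against the prime factors q ∈ {2, 3, 13} of φ(169): g is a generator iff g^(156/q) ≢ 1 for every such q.
g = 2: 2^78 ≡ 168; 2^52 ≡ 146; 2^12 ≡ 40 — none is 1, so 2 is a primitive root.
Hence the least primitive root of 169 is 2.

2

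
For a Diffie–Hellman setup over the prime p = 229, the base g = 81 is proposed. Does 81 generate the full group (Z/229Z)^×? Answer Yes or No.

φ(229) = 229 − 1 = 228 = 2^2 · 3 · 19.
It suffices to check that the order of 81 is not a proper divisor of 228: compute 81^(228/q) for q ∈ {2, 3, 19}.
81^114 ≡ 1 (mod 229)  [q = 2: ≡ 1 ✗]
81^76 ≡ 134 (mod 229)  [q = 3: ≢ 1 ✓]
81^12 ≡ 104 (mod 229)  [q = 19: ≢ 1 ✓]
81^114 ≡ 1 shows ord(81) | 114, strictly less than φ(229); not a primitive root.

No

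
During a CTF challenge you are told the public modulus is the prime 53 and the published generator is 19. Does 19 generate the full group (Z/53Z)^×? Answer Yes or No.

φ(53) = 53 − 1 = 52 = 2^2 · 13.
An element g generates (Z/53Z)^× iff g^(52/q) ≢ 1 (mod 53) for each prime q ∈ {2, 13}.
19^26 ≡ 52 (mod 53)  [q = 2: ≢ 1 ✓]
19^4 ≡ 47 (mod 53)  [q = 13: ≢ 1 ✓]
Every test exponent gives a nontrivial residue, hence 19 generates the full group.

Yes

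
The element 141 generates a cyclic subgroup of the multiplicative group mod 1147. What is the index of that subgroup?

ord(141) | φ(1147) = φ(31·37) = (31−1)·(37−1) = 30·36 = 1080 = 2^3 · 3^3 · 5.
Divisors of 1080: 1, 2, 3, 4, 5, 6, 8, 9, 10, 12, 15, 18, 20, 24, 27, 30, 36, 40, 45, 54, 60, 72, 90, 108, 120, 135, 180, 216, 270, 360, 540, 1080.
Evaluate successive powers at the divisors of 1080:
141^1 ≡ 141 (mod 1147)
141^2 ≡ 382 (mod 1147)
141^3 ≡ 1100 (mod 1147)
141^4 ≡ 255 (mod 1147)
141^5 ≡ 398 (mod 1147)
141^6 ≡ 1062 (mod 1147)
141^8 ≡ 793 (mod 1147)
141^9 ≡ 554 (mod 1147)
141^10 ≡ 118 (mod 1147)
141^12 ≡ 343 (mod 1147)
141^15 ≡ 1084 (mod 1147)
141^18 ≡ 667 (mod 1147)
141^20 ≡ 160 (mod 1147)
141^24 ≡ 655 (mod 1147)
141^27 ≡ 184 (mod 1147)
141^30 ≡ 528 (mod 1147)
141^36 ≡ 1000 (mod 1147)
141^40 ≡ 366 (mod 1147)
141^45 ≡ 1146 (mod 1147)
141^54 ≡ 593 (mod 1147)
141^60 ≡ 63 (mod 1147)
141^72 ≡ 963 (mod 1147)
141^90 ≡ 1 (mod 1147) ✓
The order of 141 is 90, so the subgroup it generates has 90 elements.
[(Z/1147Z)^× : ⟨141⟩] = 1080/90 = 12.

12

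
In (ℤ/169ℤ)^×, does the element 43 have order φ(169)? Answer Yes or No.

No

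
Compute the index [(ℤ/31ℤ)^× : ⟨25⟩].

10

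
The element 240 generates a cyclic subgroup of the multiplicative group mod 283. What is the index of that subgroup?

6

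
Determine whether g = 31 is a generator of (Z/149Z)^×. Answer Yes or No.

No

φ(149) = 149 − 1 = 148 = 2^2 · 37.
31 is a primitive root mod 149 iff 31^(φ(149)/q) ≢ 1 for every prime q | φ(149), i.e. q ∈ {2, 37}.
31^74 ≡ 1 (mod 149)  [q = 2: ≡ 1 ✗]
31^4 ≡ 19 (mod 149)  [q = 37: ≢ 1 ✓]
Since 31^74 ≡ 1, the order of 31 divides 74 < 148, so 31 is not a primitive root.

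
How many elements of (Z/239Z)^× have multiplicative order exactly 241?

0

φ(239) = 239 − 1 = 238 = 2 · 7 · 17.
In a cyclic group of order 238, there are φ(d) elements of order d for each divisor d of 238, and zero for non-divisors.
Since 241 ∤ 238, the count is 0.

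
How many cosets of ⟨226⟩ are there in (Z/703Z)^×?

36

By Lagrange's theorem, ord_703(226) divides φ(703) = φ(19·37) = (19−1)·(37−1) = 18·36 = 648 = 2^3 · 3^4.
Divisors of 648: 1, 2, 3, 4, 6, 8, 9, 12, 18, 24, 27, 36, 54, 72, 81, 108, 162, 216, 324, 648.
Check 226^d mod 703 for each divisor in increasing order:
226^1 ≡ 226 (mod 703)
226^2 ≡ 460 (mod 703)
226^3 ≡ 619 (mod 703)
226^4 ≡ 700 (mod 703)
226^6 ≡ 26 (mod 703)
226^8 ≡ 9 (mod 703)
226^9 ≡ 628 (mod 703)
226^12 ≡ 676 (mod 703)
226^18 ≡ 1 (mod 703) ✓
The order of 226 is 18, so the subgroup it generates has 18 elements.
[(Z/703Z)^× : ⟨226⟩] = 648/18 = 36.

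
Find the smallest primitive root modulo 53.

2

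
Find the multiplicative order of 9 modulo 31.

15

Since 9 ∈ (Z/31Z)^×, its order divides φ(31) = 31 − 1 = 30 = 2 · 3 · 5.
Divisors of 30: 1, 2, 3, 5, 6, 10, 15, 30.
Test each divisor d:
9^1 ≡ 9 (mod 31)
9^2 ≡ 19 (mod 31)
9^3 ≡ 16 (mod 31)
9^5 ≡ 25 (mod 31)
9^6 ≡ 8 (mod 31)
9^10 ≡ 5 (mod 31)
9^15 ≡ 1 (mod 31) ✓
Hence ord(9) = 15.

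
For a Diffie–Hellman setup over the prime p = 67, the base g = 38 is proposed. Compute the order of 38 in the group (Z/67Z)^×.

6

The order of 38 must divide φ(67) = 67 − 1 = 66 = 2 · 3 · 11.
Divisors of 66: 1, 2, 3, 6, 11, 22, 33, 66.
Compute 38^d (mod 67) for the divisors d until we hit 1:
38^1 ≡ 38 (mod 67)
38^2 ≡ 37 (mod 67)
38^3 ≡ 66 (mod 67)
38^6 ≡ 1 (mod 67) ✓
Hence ord(38) = 6.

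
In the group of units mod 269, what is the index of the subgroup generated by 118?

4

The order of 118 must divide φ(269) = 269 − 1 = 268 = 2^2 · 67.
Divisors of 268: 1, 2, 4, 67, 134, 268.
Evaluate successive powers at the divisors of 268:
118^1 ≡ 118
118^2 ≡ 205
118^4 ≡ 61
118^67 ≡ 1
The order of 118 is 67, so the subgroup it generates has 67 elements.
Index = |(Z/269Z)^×| / |⟨118⟩| = 268 / 67 = 4.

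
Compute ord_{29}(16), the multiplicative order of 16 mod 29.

7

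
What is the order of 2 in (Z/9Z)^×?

6

By Lagrange's theorem, ord_9(2) divides φ(9) = φ(3^2) = 3·(3−1) = 6 = 2 · 3.
Divisors of 6: 1, 2, 3, 6.
Evaluate successive powers at the divisors of 6:
2^1 ≡ 2 (mod 9)
2^2 ≡ 4 (mod 9)
2^3 ≡ 8 (mod 9)
2^6 ≡ 1 (mod 9) ✓
Therefore the multiplicative order of 2 modulo 9 is 6.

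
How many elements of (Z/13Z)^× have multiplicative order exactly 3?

2

φ(13) = 13 − 1 = 12 = 2^2 · 3.
(Z/13Z)^× is cyclic (|G| = 12); a cyclic group of order m has exactly φ(d) elements of each order d | m, and none otherwise.
3 | 12, and φ(3) = 3 − 1 = 2.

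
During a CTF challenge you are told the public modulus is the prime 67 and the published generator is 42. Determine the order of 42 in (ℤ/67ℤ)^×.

By Lagrange's theorem, ord_67(42) divides φ(67) = 67 − 1 = 66 = 2 · 3 · 11.
Divisors of 66: 1, 2, 3, 6, 11, 22, 33, 66.
Test each divisor d:
42^1 ≡ 42 (mod 67)
42^2 ≡ 22 (mod 67)
42^3 ≡ 53 (mod 67)
42^6 ≡ 62 (mod 67)
42^11 ≡ 66 (mod 67)
42^22 ≡ 1 (mod 67) ✓
Hence ord(42) = 22.

22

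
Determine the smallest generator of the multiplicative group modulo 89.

3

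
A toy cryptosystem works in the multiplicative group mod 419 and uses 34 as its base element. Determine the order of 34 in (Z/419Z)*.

By Lagrange's theorem, ord_419(34) divides φ(419) = 419 − 1 = 418 = 2 · 11 · 19.
Divisors of 418: 1, 2, 11, 19, 22, 38, 209, 418.
Test each divisor d:
34^1 ≡ 34
34^2 ≡ 318
34^11 ≡ 135
34^19 ≡ 69
34^22 ≡ 208
34^38 ≡ 152
34^209 ≡ 1
The smallest such exponent is 209, so the order of 34 is 209.

209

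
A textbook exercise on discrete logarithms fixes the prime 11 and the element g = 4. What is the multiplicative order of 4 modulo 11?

ord(4) | φ(11) = 11 − 1 = 10 = 2 · 5.
Divisors of 10: 1, 2, 5, 10.
Evaluate successive powers at the divisors of 10:
4^1 ≡ 4 (mod 11)
4^2 ≡ 5 (mod 11)
4^5 ≡ 1 (mod 11) ✓
The smallest such exponent is 5, so the order of 4 is 5.

5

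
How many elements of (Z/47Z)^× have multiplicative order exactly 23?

φ(47) = 47 − 1 = 46 = 2 · 23.
In a cyclic group of order 46, there are φ(d) elements of order d for each divisor d of 46, and zero for non-divisors.
23 | 46, and φ(23) = 23 − 1 = 22.

22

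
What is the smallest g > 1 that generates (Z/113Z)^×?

φ(113) = 113 − 1 = 112 = 2^4 · 7.
g is a primitive root iff g^(112/q) ≢ 1 (mod 113) for each prime q ∈ {2, 7}.
g = 2: 2^56 ≡ 1 — hits 1, so not a primitive root.
g = 3: 3^56 ≡ 112; 3^16 ≡ 49 — none is 1, so 3 is a primitive root.
Hence the least primitive root of 113 is 3.

3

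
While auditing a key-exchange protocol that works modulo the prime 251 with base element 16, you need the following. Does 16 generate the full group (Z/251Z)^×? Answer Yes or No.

No

φ(251) = 251 − 1 = 250 = 2 · 5^3.
It suffices to check that the order of 16 is not a proper divisor of 250: compute 16^(250/q) for q ∈ {2, 5}.
16^125 ≡ 1 (mod 251)  [q = 2: ≡ 1 ✗]
16^50 ≡ 1 (mod 251)  [q = 5: ≡ 1 ✗]
Since 16^125 ≡ 1, the order of 16 divides 125 < 250, so 16 is not a primitive root.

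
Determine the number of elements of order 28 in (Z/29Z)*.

12

φ(29) = 29 − 1 = 28 = 2^2 · 7.
(Z/29Z)^× is cyclic (|G| = 28); a cyclic group of order m has exactly φ(d) elements of each order d | m, and none otherwise.
28 = 2^2 · 7 divides 28, and φ(28) = 12.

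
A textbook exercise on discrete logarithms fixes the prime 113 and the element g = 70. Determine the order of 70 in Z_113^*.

112

The order of 70 must divide φ(113) = 113 − 1 = 112 = 2^4 · 7.
Divisors of 112: 1, 2, 4, 7, 8, 14, 16, 28, 56, 112.
Test each divisor d:
70^1 ≡ 70 (mod 113)
70^2 ≡ 41 (mod 113)
70^4 ≡ 99 (mod 113)
70^7 ≡ 48 (mod 113)
70^8 ≡ 83 (mod 113)
70^14 ≡ 44 (mod 113)
70^16 ≡ 109 (mod 113)
70^28 ≡ 15 (mod 113)
70^56 ≡ 112 (mod 113)
70^112 ≡ 1 (mod 113) ✓
The smallest such exponent is 112, so the order of 70 is 112.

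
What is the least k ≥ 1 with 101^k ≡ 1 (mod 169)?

78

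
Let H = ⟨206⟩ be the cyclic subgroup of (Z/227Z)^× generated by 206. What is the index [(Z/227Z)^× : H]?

By Lagrange's theorem, ord_227(206) divides φ(227) = 227 − 1 = 226 = 2 · 113.
Divisors of 226: 1, 2, 113, 226.
Test each divisor d:
206^1 ≡ 206 (mod 227)
206^2 ≡ 214 (mod 227)
206^113 ≡ 226 (mod 227)
206^226 ≡ 1 (mod 227) ✓
Thus |⟨206⟩| = ord(206) = 226.
[(Z/227Z)^× : ⟨206⟩] = 226/226 = 1.

1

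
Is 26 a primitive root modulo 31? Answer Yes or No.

No

φ(31) = 31 − 1 = 30 = 2 · 3 · 5.
An element g generates (Z/31Z)^× iff g^(30/q) ≢ 1 (mod 31) for each prime q ∈ {2, 3, 5}.
26^15 ≡ 30 (mod 31)  [q = 2: ≢ 1 ✓]
26^10 ≡ 5 (mod 31)  [q = 3: ≢ 1 ✓]
26^6 ≡ 1 (mod 31)  [q = 5: ≡ 1 ✗]
26^6 ≡ 1 shows ord(26) | 6, strictly less than φ(31); not a primitive root.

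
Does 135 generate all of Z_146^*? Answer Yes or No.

Yes

φ(146) = φ(2)·φ(73) = 1·72 = 72 = 2^3 · 3^2.
An element g generates (Z/146Z)^× iff g^(72/q) ≢ 1 (mod 146) for each prime q ∈ {2, 3}.
135^36 ≡ 145 (mod 146)  [q = 2: ≢ 1 ✓]
135^24 ≡ 81 (mod 146)  [q = 3: ≢ 1 ✓]
All checks pass, so 135 has order 72 and is a primitive root modulo 146.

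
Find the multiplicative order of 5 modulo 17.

16

The order of 5 must divide φ(17) = 17 − 1 = 16 = 2^4.
Divisors of 16: 1, 2, 4, 8, 16.
Compute 5^d (mod 17) for the divisors d until we hit 1:
5^1 ≡ 5 (mod 17)
5^2 ≡ 8 (mod 17)
5^4 ≡ 13 (mod 17)
5^8 ≡ 16 (mod 17)
5^16 ≡ 1 (mod 17) ✓
The smallest such exponent is 16, so the order of 5 is 16.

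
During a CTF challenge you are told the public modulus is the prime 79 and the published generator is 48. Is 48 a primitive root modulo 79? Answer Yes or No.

φ(79) = 79 − 1 = 78 = 2 · 3 · 13.
An element g generates (Z/79Z)^× iff g^(78/q) ≢ 1 (mod 79) for each prime q ∈ {2, 3, 13}.
48^39 ≡ 78 (mod 79)  [q = 2: ≢ 1 ✓]
48^26 ≡ 55 (mod 79)  [q = 3: ≢ 1 ✓]
48^6 ≡ 64 (mod 79)  [q = 13: ≢ 1 ✓]
None equal 1, so ord_79(48) = 78: 48 is a primitive root.

Yes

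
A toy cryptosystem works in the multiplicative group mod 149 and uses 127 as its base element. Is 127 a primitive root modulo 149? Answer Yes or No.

No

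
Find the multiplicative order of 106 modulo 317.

ord(106) | φ(317) = 317 − 1 = 316 = 2^2 · 79.
Divisors of 316: 1, 2, 4, 79, 158, 316.
Evaluate successive powers at the divisors of 316:
106^1 ≡ 106 (mod 317)
106^2 ≡ 141 (mod 317)
106^4 ≡ 227 (mod 317)
106^79 ≡ 114 (mod 317)
106^158 ≡ 316 (mod 317)
106^316 ≡ 1 (mod 317) ✓
Hence ord(106) = 316.

316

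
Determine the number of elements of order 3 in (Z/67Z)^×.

2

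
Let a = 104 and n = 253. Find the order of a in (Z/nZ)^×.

55

ord(104) | φ(253) = φ(11·23) = (11−1)·(23−1) = 10·22 = 220 = 2^2 · 5 · 11.
Divisors of 220: 1, 2, 4, 5, 10, 11, 20, 22, 44, 55, 110, 220.
Test each divisor d:
104^1 ≡ 104 (mod 253)
104^2 ≡ 190 (mod 253)
104^4 ≡ 174 (mod 253)
104^5 ≡ 133 (mod 253)
104^10 ≡ 232 (mod 253)
104^11 ≡ 93 (mod 253)
104^20 ≡ 188 (mod 253)
104^22 ≡ 47 (mod 253)
104^44 ≡ 185 (mod 253)
104^55 ≡ 1 (mod 253) ✓
Hence ord(104) = 55.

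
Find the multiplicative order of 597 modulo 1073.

36

By Lagrange's theorem, ord_1073(597) divides φ(1073) = φ(29·37) = (29−1)·(37−1) = 28·36 = 1008 = 2^4 · 3^2 · 7.
Divisors of 1008: 1, 2, 3, 4, 6, 7, 8, 9, 12, 14, 16, 18, 21, 24, 28, 36, 42, 48, 56, 63, 72, 84, 112, 126, 144, 168, 252, 336, 504, 1008.
Compute 597^d (mod 1073) for the divisors d until we hit 1:
597^1 ≡ 597 (mod 1073)
597^2 ≡ 173 (mod 1073)
597^3 ≡ 273 (mod 1073)
597^4 ≡ 958 (mod 1073)
597^6 ≡ 492 (mod 1073)
597^7 ≡ 795 (mod 1073)
597^8 ≡ 349 (mod 1073)
597^9 ≡ 191 (mod 1073)
597^12 ≡ 639 (mod 1073)
597^14 ≡ 28 (mod 1073)
597^16 ≡ 552 (mod 1073)
597^18 ≡ 1072 (mod 1073)
597^21 ≡ 800 (mod 1073)
597^24 ≡ 581 (mod 1073)
597^28 ≡ 784 (mod 1073)
597^36 ≡ 1 (mod 1073) ✓
Therefore the multiplicative order of 597 modulo 1073 is 36.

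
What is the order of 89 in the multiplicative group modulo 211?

ord(89) | φ(211) = 211 − 1 = 210 = 2 · 3 · 5 · 7.
Divisors of 210: 1, 2, 3, 5, 6, 7, 10, 14, 15, 21, 30, 35, 42, 70, 105, 210.
Evaluate successive powers at the divisors of 210:
89^1 ≡ 89 (mod 211)
89^2 ≡ 114 (mod 211)
89^3 ≡ 18 (mod 211)
89^5 ≡ 153 (mod 211)
89^6 ≡ 113 (mod 211)
89^7 ≡ 140 (mod 211)
89^10 ≡ 199 (mod 211)
89^14 ≡ 188 (mod 211)
89^15 ≡ 63 (mod 211)
89^21 ≡ 156 (mod 211)
89^30 ≡ 171 (mod 211)
89^35 ≡ 210 (mod 211)
89^42 ≡ 71 (mod 211)
89^70 ≡ 1 (mod 211) ✓
Therefore the multiplicative order of 89 modulo 211 is 70.

70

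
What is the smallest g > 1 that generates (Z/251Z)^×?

6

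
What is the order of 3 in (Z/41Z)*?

By Lagrange's theorem, ord_41(3) divides φ(41) = 41 − 1 = 40 = 2^3 · 5.
Divisors of 40: 1, 2, 4, 5, 8, 10, 20, 40.
Evaluate successive powers at the divisors of 40:
3^1 ≡ 3 (mod 41)
3^2 ≡ 9 (mod 41)
3^4 ≡ 40 (mod 41)
3^5 ≡ 38 (mod 41)
3^8 ≡ 1 (mod 41) ✓
The smallest such exponent is 8, so the order of 3 is 8.

8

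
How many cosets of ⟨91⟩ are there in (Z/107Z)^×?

The order of 91 must divide φ(107) = 107 − 1 = 106 = 2 · 53.
Divisors of 106: 1, 2, 53, 106.
Evaluate successive powers at the divisors of 106:
91^1 ≡ 91
91^2 ≡ 42
91^53 ≡ 106
91^106 ≡ 1
The order of 91 is 106, so the subgroup it generates has 106 elements.
Index = |(Z/107Z)^×| / |⟨91⟩| = 106 / 106 = 1.

1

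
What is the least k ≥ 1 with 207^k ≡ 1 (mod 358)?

The order of 207 must divide φ(358) = φ(2)·φ(179) = 1·178 = 178 = 2 · 89.
Divisors of 178: 1, 2, 89, 178.
Test each divisor d:
207^1 ≡ 207 (mod 358)
207^2 ≡ 247 (mod 358)
207^89 ≡ 357 (mod 358)
207^178 ≡ 1 (mod 358) ✓
The smallest such exponent is 178, so the order of 207 is 178.

178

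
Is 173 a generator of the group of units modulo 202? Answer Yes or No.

φ(202) = φ(2)·φ(101) = 1·100 = 100 = 2^2 · 5^2.
Test 173^(100/q) mod 202 for each prime factor q of 100:
173^50 ≡ 201 (mod 202)  [q = 2: ≢ 1 ✓]
173^20 ≡ 95 (mod 202)  [q = 5: ≢ 1 ✓]
Every test exponent gives a nontrivial residue, hence 173 generates the full group.

Yes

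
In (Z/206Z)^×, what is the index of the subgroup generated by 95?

ord(95) | φ(206) = φ(2)·φ(103) = 1·102 = 102 = 2 · 3 · 17.
Divisors of 102: 1, 2, 3, 6, 17, 34, 51, 102.
Compute 95^d (mod 206) for the divisors d until we hit 1:
95^1 ≡ 95 (mod 206)
95^2 ≡ 167 (mod 206)
95^3 ≡ 3 (mod 206)
95^6 ≡ 9 (mod 206)
95^17 ≡ 205 (mod 206)
95^34 ≡ 1 (mod 206) ✓
Thus |⟨95⟩| = ord(95) = 34.
The index is φ(206) / ord(95) = 102 / 34 = 3.

3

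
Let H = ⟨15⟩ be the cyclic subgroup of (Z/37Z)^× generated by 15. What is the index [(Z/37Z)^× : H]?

1

The order of 15 must divide φ(37) = 37 − 1 = 36 = 2^2 · 3^2.
Divisors of 36: 1, 2, 3, 4, 6, 9, 12, 18, 36.
Test each divisor d:
15^1 ≡ 15 (mod 37)
15^2 ≡ 3 (mod 37)
15^3 ≡ 8 (mod 37)
15^4 ≡ 9 (mod 37)
15^6 ≡ 27 (mod 37)
15^9 ≡ 31 (mod 37)
15^12 ≡ 26 (mod 37)
15^18 ≡ 36 (mod 37)
15^36 ≡ 1 (mod 37) ✓
Thus |⟨15⟩| = ord(15) = 36.
[(Z/37Z)^× : ⟨15⟩] = 36/36 = 1.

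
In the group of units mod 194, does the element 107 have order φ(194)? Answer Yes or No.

φ(194) = φ(2)·φ(97) = 1·96 = 96 = 2^5 · 3.
107 is a primitive root mod 194 iff 107^(φ(194)/q) ≢ 1 for every prime q | φ(194), i.e. q ∈ {2, 3}.
107^48 ≡ 193 (mod 194)  [q = 2: ≢ 1 ✓]
107^32 ≡ 61 (mod 194)  [q = 3: ≢ 1 ✓]
All checks pass, so 107 has order 96 and is a primitive root modulo 194.

Yes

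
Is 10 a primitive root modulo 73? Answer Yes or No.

No

φ(73) = 73 − 1 = 72 = 2^3 · 3^2.
An element g generates (Z/73Z)^× iff g^(72/q) ≢ 1 (mod 73) for each prime q ∈ {2, 3}.
10^36 ≡ 72 (mod 73)  [q = 2: ≢ 1 ✓]
10^24 ≡ 1 (mod 73)  [q = 3: ≡ 1 ✗]
Since 10^24 ≡ 1, the order of 10 divides 24 < 72, so 10 is not a primitive root.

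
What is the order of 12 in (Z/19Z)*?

The order of 12 must divide φ(19) = 19 − 1 = 18 = 2 · 3^2.
Divisors of 18: 1, 2, 3, 6, 9, 18.
Evaluate successive powers at the divisors of 18:
12^1 ≡ 12
12^2 ≡ 11
12^3 ≡ 18
12^6 ≡ 1
Therefore the multiplicative order of 12 modulo 19 is 6.

6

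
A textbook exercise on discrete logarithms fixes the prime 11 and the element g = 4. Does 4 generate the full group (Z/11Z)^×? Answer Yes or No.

No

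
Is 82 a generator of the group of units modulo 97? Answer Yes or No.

φ(97) = 97 − 1 = 96 = 2^5 · 3.
An element g generates (Z/97Z)^× iff g^(96/q) ≢ 1 (mod 97) for each prime q ∈ {2, 3}.
82^48 ≡ 96 (mod 97)  [q = 2: ≢ 1 ✓]
82^32 ≡ 61 (mod 97)  [q = 3: ≢ 1 ✓]
Every test exponent gives a nontrivial residue, hence 82 generates the full group.

Yes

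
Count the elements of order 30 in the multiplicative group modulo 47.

0

φ(47) = 47 − 1 = 46 = 2 · 23.
(Z/47Z)^× is cyclic (|G| = 46); a cyclic group of order m has exactly φ(d) elements of each order d | m, and none otherwise.
Since 30 ∤ 46, the count is 0.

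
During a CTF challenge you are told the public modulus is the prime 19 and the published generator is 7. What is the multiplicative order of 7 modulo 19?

3

ord(7) | φ(19) = 19 − 1 = 18 = 2 · 3^2.
Divisors of 18: 1, 2, 3, 6, 9, 18.
Check 7^d mod 19 for each divisor in increasing order:
7^1 ≡ 7 (mod 19)
7^2 ≡ 11 (mod 19)
7^3 ≡ 1 (mod 19) ✓
Hence ord(7) = 3.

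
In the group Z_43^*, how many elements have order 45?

0

φ(43) = 43 − 1 = 42 = 2 · 3 · 7.
Since (Z/43Z)^× is cyclic of order 42, the number of elements of order d is φ(d) when d | 42 and 0 otherwise.
Since 45 ∤ 42, the count is 0.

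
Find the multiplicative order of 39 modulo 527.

By Lagrange's theorem, ord_527(39) divides φ(527) = φ(17·31) = (17−1)·(31−1) = 16·30 = 480 = 2^5 · 3 · 5.
Divisors of 480: 1, 2, 3, 4, 5, 6, 8, 10, 12, 15, 16, 20, 24, 30, 32, 40, 48, 60, 80, 96, 120, 160, 240, 480.
Compute 39^d (mod 527) for the divisors d until we hit 1:
39^1 ≡ 39
39^2 ≡ 467
39^3 ≡ 295
39^4 ≡ 438
39^5 ≡ 218
39^6 ≡ 70
39^8 ≡ 16
39^10 ≡ 94
39^12 ≡ 157
39^15 ≡ 466
39^16 ≡ 256
39^20 ≡ 404
39^24 ≡ 407
39^30 ≡ 32
39^32 ≡ 188
39^40 ≡ 373
39^48 ≡ 171
39^60 ≡ 497
39^80 ≡ 1
Therefore the multiplicative order of 39 modulo 527 is 80.

80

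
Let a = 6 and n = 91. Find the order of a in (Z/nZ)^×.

ord(6) | φ(91) = φ(7·13) = (7−1)·(13−1) = 6·12 = 72 = 2^3 · 3^2.
Divisors of 72: 1, 2, 3, 4, 6, 8, 9, 12, 18, 24, 36, 72.
Evaluate successive powers at the divisors of 72:
6^1 ≡ 6 (mod 91)
6^2 ≡ 36 (mod 91)
6^3 ≡ 34 (mod 91)
6^4 ≡ 22 (mod 91)
6^6 ≡ 64 (mod 91)
6^8 ≡ 29 (mod 91)
6^9 ≡ 83 (mod 91)
6^12 ≡ 1 (mod 91) ✓
So ord_91(6) = 12.

12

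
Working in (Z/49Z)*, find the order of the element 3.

42

ord(3) | φ(49) = φ(7^2) = 7·(7−1) = 42 = 2 · 3 · 7.
Divisors of 42: 1, 2, 3, 6, 7, 14, 21, 42.
Test each divisor d:
3^1 ≡ 3
3^2 ≡ 9
3^3 ≡ 27
3^6 ≡ 43
3^7 ≡ 31
3^14 ≡ 30
3^21 ≡ 48
3^42 ≡ 1
Therefore the multiplicative order of 3 modulo 49 is 42.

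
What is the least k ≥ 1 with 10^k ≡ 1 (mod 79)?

13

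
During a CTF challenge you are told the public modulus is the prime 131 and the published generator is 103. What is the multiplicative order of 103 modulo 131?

130

Since 103 ∈ (Z/131Z)^×, its order divides φ(131) = 131 − 1 = 130 = 2 · 5 · 13.
Divisors of 130: 1, 2, 5, 10, 13, 26, 65, 130.
Compute 103^d (mod 131) for the divisors d until we hit 1:
103^1 ≡ 103
103^2 ≡ 129
103^5 ≡ 19
103^10 ≡ 99
103^13 ≡ 42
103^26 ≡ 61
103^65 ≡ 130
103^130 ≡ 1
Hence ord(103) = 130.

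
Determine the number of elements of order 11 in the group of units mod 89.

10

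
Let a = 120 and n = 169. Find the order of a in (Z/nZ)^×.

By Lagrange's theorem, ord_169(120) divides φ(169) = φ(13^2) = 13·(13−1) = 156 = 2^2 · 3 · 13.
Divisors of 156: 1, 2, 3, 4, 6, 12, 13, 26, 39, 52, 78, 156.
Evaluate successive powers at the divisors of 156:
120^1 ≡ 120 (mod 169)
120^2 ≡ 35 (mod 169)
120^3 ≡ 144 (mod 169)
120^4 ≡ 42 (mod 169)
120^6 ≡ 118 (mod 169)
120^12 ≡ 66 (mod 169)
120^13 ≡ 146 (mod 169)
120^26 ≡ 22 (mod 169)
120^39 ≡ 1 (mod 169) ✓
So ord_169(120) = 39.

39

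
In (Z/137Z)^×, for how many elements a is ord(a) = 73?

φ(137) = 137 − 1 = 136 = 2^3 · 17.
(Z/137Z)^× is cyclic (|G| = 136); a cyclic group of order m has exactly φ(d) elements of each order d | m, and none otherwise.
Since 73 ∤ 136, the count is 0.

0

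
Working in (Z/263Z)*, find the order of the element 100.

Since 100 ∈ (Z/263Z)^×, its order divides φ(263) = 263 − 1 = 262 = 2 · 131.
Divisors of 262: 1, 2, 131, 262.
Test each divisor d:
100^1 ≡ 100 (mod 263)
100^2 ≡ 6 (mod 263)
100^131 ≡ 1 (mod 263) ✓
Therefore the multiplicative order of 100 modulo 263 is 131.

131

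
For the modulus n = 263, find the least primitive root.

5

φ(263) = 263 − 1 = 262 = 2 · 131.
Test candidates g = 2, 3, … against the prime factors q ∈ {2, 131} of φ(263): g is a generator iff g^(262/q) ≢ 1 for every such q.
g = 2: 2^131 ≡ 1 — hits 1, so not a primitive root.
g = 3: 3^131 ≡ 1 — hits 1, so not a primitive root.
g = 4: 4^131 ≡ 1 — hits 1, so not a primitive root.
g = 5: 5^131 ≡ 262; 5^2 ≡ 25 — none is 1, so 5 is a primitive root.
So 5 is the smallest generator of (Z/263Z)^×.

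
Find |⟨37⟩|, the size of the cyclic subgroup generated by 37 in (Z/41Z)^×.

5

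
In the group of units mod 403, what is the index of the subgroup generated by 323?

ord(323) | φ(403) = φ(13·31) = (13−1)·(31−1) = 12·30 = 360 = 2^3 · 3^2 · 5.
Divisors of 360: 1, 2, 3, 4, 5, 6, 8, 9, 10, 12, 15, 18, 20, 24, 30, 36, 40, 45, 60, 72, 90, 120, 180, 360.
Compute 323^d (mod 403) for the divisors d until we hit 1:
323^1 ≡ 323
323^2 ≡ 355
323^3 ≡ 213
323^4 ≡ 289
323^5 ≡ 254
323^6 ≡ 233
323^8 ≡ 100
323^9 ≡ 60
323^10 ≡ 36
323^12 ≡ 287
323^15 ≡ 278
323^18 ≡ 376
323^20 ≡ 87
323^24 ≡ 157
323^30 ≡ 311
323^36 ≡ 326
323^40 ≡ 315
323^45 ≡ 216
323^60 ≡ 1
The order of 323 is 60, so the subgroup it generates has 60 elements.
Index = |(Z/403Z)^×| / |⟨323⟩| = 360 / 60 = 6.

6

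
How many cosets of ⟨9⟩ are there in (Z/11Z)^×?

2

Since 9 ∈ (Z/11Z)^×, its order divides φ(11) = 11 − 1 = 10 = 2 · 5.
Divisors of 10: 1, 2, 5, 10.
Evaluate successive powers at the divisors of 10:
9^1 ≡ 9 (mod 11)
9^2 ≡ 4 (mod 11)
9^5 ≡ 1 (mod 11) ✓
So ord_11(9) = 5, hence |⟨9⟩| = 5.
[(Z/11Z)^× : ⟨9⟩] = 10/5 = 2.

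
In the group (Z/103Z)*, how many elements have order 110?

0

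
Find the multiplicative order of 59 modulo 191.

By Lagrange's theorem, ord_191(59) divides φ(191) = 191 − 1 = 190 = 2 · 5 · 19.
Divisors of 190: 1, 2, 5, 10, 19, 38, 95, 190.
Check 59^d mod 191 for each divisor in increasing order:
59^1 ≡ 59
59^2 ≡ 43
59^5 ≡ 30
59^10 ≡ 136
59^19 ≡ 184
59^38 ≡ 49
59^95 ≡ 1
The smallest such exponent is 95, so the order of 59 is 95.

95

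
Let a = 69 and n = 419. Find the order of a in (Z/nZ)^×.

11

The order of 69 must divide φ(419) = 419 − 1 = 418 = 2 · 11 · 19.
Divisors of 418: 1, 2, 11, 19, 22, 38, 209, 418.
Compute 69^d (mod 419) for the divisors d until we hit 1:
69^1 ≡ 69 (mod 419)
69^2 ≡ 152 (mod 419)
69^11 ≡ 1 (mod 419) ✓
The smallest such exponent is 11, so the order of 69 is 11.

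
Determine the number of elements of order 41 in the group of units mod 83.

φ(83) = 83 − 1 = 82 = 2 · 41.
In a cyclic group of order 82, there are φ(d) elements of order d for each divisor d of 82, and zero for non-divisors.
41 | 82, and φ(41) = 41 − 1 = 40.

40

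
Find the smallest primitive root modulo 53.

2

φ(53) = 53 − 1 = 52 = 2^2 · 13.
g is a primitive root iff g^(52/q) ≢ 1 (mod 53) for each prime q ∈ {2, 13}.
g = 2: 2^26 ≡ 52; 2^4 ≡ 16 — none is 1, so 2 is a primitive root.
Hence the least primitive root of 53 is 2.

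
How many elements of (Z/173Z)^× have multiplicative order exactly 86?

42

φ(173) = 173 − 1 = 172 = 2^2 · 43.
Since (Z/173Z)^× is cyclic of order 172, the number of elements of order d is φ(d) when d | 172 and 0 otherwise.
86 = 2 · 43 divides 172, and φ(86) = 42.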